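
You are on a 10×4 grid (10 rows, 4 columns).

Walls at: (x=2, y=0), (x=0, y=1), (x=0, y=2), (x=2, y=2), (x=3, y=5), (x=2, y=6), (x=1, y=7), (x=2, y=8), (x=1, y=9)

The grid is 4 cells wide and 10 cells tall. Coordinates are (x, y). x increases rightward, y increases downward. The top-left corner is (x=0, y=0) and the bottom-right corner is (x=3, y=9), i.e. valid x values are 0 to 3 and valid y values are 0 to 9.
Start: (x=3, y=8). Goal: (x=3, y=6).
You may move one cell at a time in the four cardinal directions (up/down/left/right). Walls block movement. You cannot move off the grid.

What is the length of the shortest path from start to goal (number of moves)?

BFS from (x=3, y=8) until reaching (x=3, y=6):
  Distance 0: (x=3, y=8)
  Distance 1: (x=3, y=7), (x=3, y=9)
  Distance 2: (x=3, y=6), (x=2, y=7), (x=2, y=9)  <- goal reached here
One shortest path (2 moves): (x=3, y=8) -> (x=3, y=7) -> (x=3, y=6)

Answer: Shortest path length: 2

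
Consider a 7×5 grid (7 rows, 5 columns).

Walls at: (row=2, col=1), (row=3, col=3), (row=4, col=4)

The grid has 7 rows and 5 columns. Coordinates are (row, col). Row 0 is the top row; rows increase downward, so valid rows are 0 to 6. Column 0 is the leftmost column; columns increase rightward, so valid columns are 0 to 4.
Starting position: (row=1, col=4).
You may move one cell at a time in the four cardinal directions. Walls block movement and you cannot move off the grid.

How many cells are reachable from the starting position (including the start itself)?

Answer: Reachable cells: 32

Derivation:
BFS flood-fill from (row=1, col=4):
  Distance 0: (row=1, col=4)
  Distance 1: (row=0, col=4), (row=1, col=3), (row=2, col=4)
  Distance 2: (row=0, col=3), (row=1, col=2), (row=2, col=3), (row=3, col=4)
  Distance 3: (row=0, col=2), (row=1, col=1), (row=2, col=2)
  Distance 4: (row=0, col=1), (row=1, col=0), (row=3, col=2)
  Distance 5: (row=0, col=0), (row=2, col=0), (row=3, col=1), (row=4, col=2)
  Distance 6: (row=3, col=0), (row=4, col=1), (row=4, col=3), (row=5, col=2)
  Distance 7: (row=4, col=0), (row=5, col=1), (row=5, col=3), (row=6, col=2)
  Distance 8: (row=5, col=0), (row=5, col=4), (row=6, col=1), (row=6, col=3)
  Distance 9: (row=6, col=0), (row=6, col=4)
Total reachable: 32 (grid has 32 open cells total)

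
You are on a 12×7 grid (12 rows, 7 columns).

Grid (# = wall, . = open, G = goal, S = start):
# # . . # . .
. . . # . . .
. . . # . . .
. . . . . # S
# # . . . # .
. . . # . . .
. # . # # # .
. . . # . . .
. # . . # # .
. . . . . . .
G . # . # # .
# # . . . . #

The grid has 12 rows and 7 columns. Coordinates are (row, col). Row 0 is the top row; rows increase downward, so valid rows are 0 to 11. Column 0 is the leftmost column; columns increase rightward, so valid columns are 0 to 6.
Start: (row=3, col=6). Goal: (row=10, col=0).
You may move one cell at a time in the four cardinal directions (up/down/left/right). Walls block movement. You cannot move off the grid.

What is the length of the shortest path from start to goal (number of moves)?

BFS from (row=3, col=6) until reaching (row=10, col=0):
  Distance 0: (row=3, col=6)
  Distance 1: (row=2, col=6), (row=4, col=6)
  Distance 2: (row=1, col=6), (row=2, col=5), (row=5, col=6)
  Distance 3: (row=0, col=6), (row=1, col=5), (row=2, col=4), (row=5, col=5), (row=6, col=6)
  Distance 4: (row=0, col=5), (row=1, col=4), (row=3, col=4), (row=5, col=4), (row=7, col=6)
  Distance 5: (row=3, col=3), (row=4, col=4), (row=7, col=5), (row=8, col=6)
  Distance 6: (row=3, col=2), (row=4, col=3), (row=7, col=4), (row=9, col=6)
  Distance 7: (row=2, col=2), (row=3, col=1), (row=4, col=2), (row=9, col=5), (row=10, col=6)
  Distance 8: (row=1, col=2), (row=2, col=1), (row=3, col=0), (row=5, col=2), (row=9, col=4)
  Distance 9: (row=0, col=2), (row=1, col=1), (row=2, col=0), (row=5, col=1), (row=6, col=2), (row=9, col=3)
  Distance 10: (row=0, col=3), (row=1, col=0), (row=5, col=0), (row=7, col=2), (row=8, col=3), (row=9, col=2), (row=10, col=3)
  Distance 11: (row=6, col=0), (row=7, col=1), (row=8, col=2), (row=9, col=1), (row=11, col=3)
  Distance 12: (row=7, col=0), (row=9, col=0), (row=10, col=1), (row=11, col=2), (row=11, col=4)
  Distance 13: (row=8, col=0), (row=10, col=0), (row=11, col=5)  <- goal reached here
One shortest path (13 moves): (row=3, col=6) -> (row=4, col=6) -> (row=5, col=6) -> (row=6, col=6) -> (row=7, col=6) -> (row=8, col=6) -> (row=9, col=6) -> (row=9, col=5) -> (row=9, col=4) -> (row=9, col=3) -> (row=9, col=2) -> (row=9, col=1) -> (row=9, col=0) -> (row=10, col=0)

Answer: Shortest path length: 13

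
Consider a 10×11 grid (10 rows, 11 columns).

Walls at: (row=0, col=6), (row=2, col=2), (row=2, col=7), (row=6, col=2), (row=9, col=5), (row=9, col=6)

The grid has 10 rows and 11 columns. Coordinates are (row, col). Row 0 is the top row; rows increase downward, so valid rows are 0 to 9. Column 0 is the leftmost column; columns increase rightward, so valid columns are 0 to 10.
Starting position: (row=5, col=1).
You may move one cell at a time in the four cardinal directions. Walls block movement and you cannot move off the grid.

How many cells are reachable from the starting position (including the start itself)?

Answer: Reachable cells: 104

Derivation:
BFS flood-fill from (row=5, col=1):
  Distance 0: (row=5, col=1)
  Distance 1: (row=4, col=1), (row=5, col=0), (row=5, col=2), (row=6, col=1)
  Distance 2: (row=3, col=1), (row=4, col=0), (row=4, col=2), (row=5, col=3), (row=6, col=0), (row=7, col=1)
  Distance 3: (row=2, col=1), (row=3, col=0), (row=3, col=2), (row=4, col=3), (row=5, col=4), (row=6, col=3), (row=7, col=0), (row=7, col=2), (row=8, col=1)
  Distance 4: (row=1, col=1), (row=2, col=0), (row=3, col=3), (row=4, col=4), (row=5, col=5), (row=6, col=4), (row=7, col=3), (row=8, col=0), (row=8, col=2), (row=9, col=1)
  Distance 5: (row=0, col=1), (row=1, col=0), (row=1, col=2), (row=2, col=3), (row=3, col=4), (row=4, col=5), (row=5, col=6), (row=6, col=5), (row=7, col=4), (row=8, col=3), (row=9, col=0), (row=9, col=2)
  Distance 6: (row=0, col=0), (row=0, col=2), (row=1, col=3), (row=2, col=4), (row=3, col=5), (row=4, col=6), (row=5, col=7), (row=6, col=6), (row=7, col=5), (row=8, col=4), (row=9, col=3)
  Distance 7: (row=0, col=3), (row=1, col=4), (row=2, col=5), (row=3, col=6), (row=4, col=7), (row=5, col=8), (row=6, col=7), (row=7, col=6), (row=8, col=5), (row=9, col=4)
  Distance 8: (row=0, col=4), (row=1, col=5), (row=2, col=6), (row=3, col=7), (row=4, col=8), (row=5, col=9), (row=6, col=8), (row=7, col=7), (row=8, col=6)
  Distance 9: (row=0, col=5), (row=1, col=6), (row=3, col=8), (row=4, col=9), (row=5, col=10), (row=6, col=9), (row=7, col=8), (row=8, col=7)
  Distance 10: (row=1, col=7), (row=2, col=8), (row=3, col=9), (row=4, col=10), (row=6, col=10), (row=7, col=9), (row=8, col=8), (row=9, col=7)
  Distance 11: (row=0, col=7), (row=1, col=8), (row=2, col=9), (row=3, col=10), (row=7, col=10), (row=8, col=9), (row=9, col=8)
  Distance 12: (row=0, col=8), (row=1, col=9), (row=2, col=10), (row=8, col=10), (row=9, col=9)
  Distance 13: (row=0, col=9), (row=1, col=10), (row=9, col=10)
  Distance 14: (row=0, col=10)
Total reachable: 104 (grid has 104 open cells total)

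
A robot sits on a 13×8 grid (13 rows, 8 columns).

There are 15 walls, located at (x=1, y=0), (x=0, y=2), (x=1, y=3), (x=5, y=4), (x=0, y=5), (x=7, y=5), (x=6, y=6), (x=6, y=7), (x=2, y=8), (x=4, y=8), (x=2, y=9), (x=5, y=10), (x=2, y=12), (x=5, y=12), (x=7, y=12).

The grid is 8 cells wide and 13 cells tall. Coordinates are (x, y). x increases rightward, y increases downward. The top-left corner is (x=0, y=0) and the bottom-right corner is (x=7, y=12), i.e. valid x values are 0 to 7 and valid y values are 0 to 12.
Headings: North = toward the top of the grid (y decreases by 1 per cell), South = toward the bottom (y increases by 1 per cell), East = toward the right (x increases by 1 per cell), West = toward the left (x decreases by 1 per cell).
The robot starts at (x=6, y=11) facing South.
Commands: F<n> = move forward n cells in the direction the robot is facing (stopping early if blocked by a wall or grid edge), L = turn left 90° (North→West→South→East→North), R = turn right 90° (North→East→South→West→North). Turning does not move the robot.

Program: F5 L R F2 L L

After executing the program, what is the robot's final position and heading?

Answer: Final position: (x=6, y=12), facing North

Derivation:
Start: (x=6, y=11), facing South
  F5: move forward 1/5 (blocked), now at (x=6, y=12)
  L: turn left, now facing East
  R: turn right, now facing South
  F2: move forward 0/2 (blocked), now at (x=6, y=12)
  L: turn left, now facing East
  L: turn left, now facing North
Final: (x=6, y=12), facing North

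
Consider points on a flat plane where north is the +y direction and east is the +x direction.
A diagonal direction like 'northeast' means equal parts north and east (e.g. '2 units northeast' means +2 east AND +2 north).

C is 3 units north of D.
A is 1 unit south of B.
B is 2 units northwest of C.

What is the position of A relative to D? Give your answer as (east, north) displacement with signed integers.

Place D at the origin (east=0, north=0).
  C is 3 units north of D: delta (east=+0, north=+3); C at (east=0, north=3).
  B is 2 units northwest of C: delta (east=-2, north=+2); B at (east=-2, north=5).
  A is 1 unit south of B: delta (east=+0, north=-1); A at (east=-2, north=4).
Therefore A relative to D: (east=-2, north=4).

Answer: A is at (east=-2, north=4) relative to D.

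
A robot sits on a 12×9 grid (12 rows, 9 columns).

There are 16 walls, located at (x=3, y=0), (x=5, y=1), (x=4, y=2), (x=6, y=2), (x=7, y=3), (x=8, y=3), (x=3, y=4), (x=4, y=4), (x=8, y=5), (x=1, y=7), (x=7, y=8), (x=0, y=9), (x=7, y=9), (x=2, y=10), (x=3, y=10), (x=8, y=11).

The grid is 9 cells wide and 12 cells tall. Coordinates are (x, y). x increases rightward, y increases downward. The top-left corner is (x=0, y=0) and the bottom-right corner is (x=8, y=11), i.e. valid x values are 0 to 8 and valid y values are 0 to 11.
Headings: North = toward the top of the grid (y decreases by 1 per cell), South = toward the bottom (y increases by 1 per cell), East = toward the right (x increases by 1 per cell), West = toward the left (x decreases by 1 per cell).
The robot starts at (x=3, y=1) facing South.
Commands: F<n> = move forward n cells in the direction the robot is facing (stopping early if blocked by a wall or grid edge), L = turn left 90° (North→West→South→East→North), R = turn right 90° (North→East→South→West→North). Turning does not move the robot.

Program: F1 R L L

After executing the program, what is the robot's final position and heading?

Answer: Final position: (x=3, y=2), facing East

Derivation:
Start: (x=3, y=1), facing South
  F1: move forward 1, now at (x=3, y=2)
  R: turn right, now facing West
  L: turn left, now facing South
  L: turn left, now facing East
Final: (x=3, y=2), facing East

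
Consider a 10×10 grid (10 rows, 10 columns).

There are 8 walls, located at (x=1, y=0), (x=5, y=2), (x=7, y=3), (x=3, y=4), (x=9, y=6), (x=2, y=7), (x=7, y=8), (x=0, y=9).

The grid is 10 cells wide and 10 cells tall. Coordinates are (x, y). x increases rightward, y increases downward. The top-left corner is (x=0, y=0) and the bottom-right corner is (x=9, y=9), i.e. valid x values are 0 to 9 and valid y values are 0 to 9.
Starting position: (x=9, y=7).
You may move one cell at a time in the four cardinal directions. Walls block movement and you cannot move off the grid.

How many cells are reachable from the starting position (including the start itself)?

BFS flood-fill from (x=9, y=7):
  Distance 0: (x=9, y=7)
  Distance 1: (x=8, y=7), (x=9, y=8)
  Distance 2: (x=8, y=6), (x=7, y=7), (x=8, y=8), (x=9, y=9)
  Distance 3: (x=8, y=5), (x=7, y=6), (x=6, y=7), (x=8, y=9)
  Distance 4: (x=8, y=4), (x=7, y=5), (x=9, y=5), (x=6, y=6), (x=5, y=7), (x=6, y=8), (x=7, y=9)
  Distance 5: (x=8, y=3), (x=7, y=4), (x=9, y=4), (x=6, y=5), (x=5, y=6), (x=4, y=7), (x=5, y=8), (x=6, y=9)
  Distance 6: (x=8, y=2), (x=9, y=3), (x=6, y=4), (x=5, y=5), (x=4, y=6), (x=3, y=7), (x=4, y=8), (x=5, y=9)
  Distance 7: (x=8, y=1), (x=7, y=2), (x=9, y=2), (x=6, y=3), (x=5, y=4), (x=4, y=5), (x=3, y=6), (x=3, y=8), (x=4, y=9)
  Distance 8: (x=8, y=0), (x=7, y=1), (x=9, y=1), (x=6, y=2), (x=5, y=3), (x=4, y=4), (x=3, y=5), (x=2, y=6), (x=2, y=8), (x=3, y=9)
  Distance 9: (x=7, y=0), (x=9, y=0), (x=6, y=1), (x=4, y=3), (x=2, y=5), (x=1, y=6), (x=1, y=8), (x=2, y=9)
  Distance 10: (x=6, y=0), (x=5, y=1), (x=4, y=2), (x=3, y=3), (x=2, y=4), (x=1, y=5), (x=0, y=6), (x=1, y=7), (x=0, y=8), (x=1, y=9)
  Distance 11: (x=5, y=0), (x=4, y=1), (x=3, y=2), (x=2, y=3), (x=1, y=4), (x=0, y=5), (x=0, y=7)
  Distance 12: (x=4, y=0), (x=3, y=1), (x=2, y=2), (x=1, y=3), (x=0, y=4)
  Distance 13: (x=3, y=0), (x=2, y=1), (x=1, y=2), (x=0, y=3)
  Distance 14: (x=2, y=0), (x=1, y=1), (x=0, y=2)
  Distance 15: (x=0, y=1)
  Distance 16: (x=0, y=0)
Total reachable: 92 (grid has 92 open cells total)

Answer: Reachable cells: 92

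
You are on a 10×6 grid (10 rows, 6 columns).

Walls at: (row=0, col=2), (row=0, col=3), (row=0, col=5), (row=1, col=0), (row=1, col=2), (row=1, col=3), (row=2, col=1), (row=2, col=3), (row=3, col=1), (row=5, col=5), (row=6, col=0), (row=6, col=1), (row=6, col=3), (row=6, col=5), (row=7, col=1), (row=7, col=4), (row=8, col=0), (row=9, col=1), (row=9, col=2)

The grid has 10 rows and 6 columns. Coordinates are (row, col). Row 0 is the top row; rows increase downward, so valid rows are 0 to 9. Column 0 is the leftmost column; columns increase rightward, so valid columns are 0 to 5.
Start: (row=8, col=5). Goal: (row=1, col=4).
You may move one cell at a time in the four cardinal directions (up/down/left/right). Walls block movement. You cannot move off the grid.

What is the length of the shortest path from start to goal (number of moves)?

Answer: Shortest path length: 12

Derivation:
BFS from (row=8, col=5) until reaching (row=1, col=4):
  Distance 0: (row=8, col=5)
  Distance 1: (row=7, col=5), (row=8, col=4), (row=9, col=5)
  Distance 2: (row=8, col=3), (row=9, col=4)
  Distance 3: (row=7, col=3), (row=8, col=2), (row=9, col=3)
  Distance 4: (row=7, col=2), (row=8, col=1)
  Distance 5: (row=6, col=2)
  Distance 6: (row=5, col=2)
  Distance 7: (row=4, col=2), (row=5, col=1), (row=5, col=3)
  Distance 8: (row=3, col=2), (row=4, col=1), (row=4, col=3), (row=5, col=0), (row=5, col=4)
  Distance 9: (row=2, col=2), (row=3, col=3), (row=4, col=0), (row=4, col=4), (row=6, col=4)
  Distance 10: (row=3, col=0), (row=3, col=4), (row=4, col=5)
  Distance 11: (row=2, col=0), (row=2, col=4), (row=3, col=5)
  Distance 12: (row=1, col=4), (row=2, col=5)  <- goal reached here
One shortest path (12 moves): (row=8, col=5) -> (row=8, col=4) -> (row=8, col=3) -> (row=8, col=2) -> (row=7, col=2) -> (row=6, col=2) -> (row=5, col=2) -> (row=5, col=3) -> (row=5, col=4) -> (row=4, col=4) -> (row=3, col=4) -> (row=2, col=4) -> (row=1, col=4)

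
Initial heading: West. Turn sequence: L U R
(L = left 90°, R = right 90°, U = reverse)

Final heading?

Answer: Final heading: East

Derivation:
Start: West
  L (left (90° counter-clockwise)) -> South
  U (U-turn (180°)) -> North
  R (right (90° clockwise)) -> East
Final: East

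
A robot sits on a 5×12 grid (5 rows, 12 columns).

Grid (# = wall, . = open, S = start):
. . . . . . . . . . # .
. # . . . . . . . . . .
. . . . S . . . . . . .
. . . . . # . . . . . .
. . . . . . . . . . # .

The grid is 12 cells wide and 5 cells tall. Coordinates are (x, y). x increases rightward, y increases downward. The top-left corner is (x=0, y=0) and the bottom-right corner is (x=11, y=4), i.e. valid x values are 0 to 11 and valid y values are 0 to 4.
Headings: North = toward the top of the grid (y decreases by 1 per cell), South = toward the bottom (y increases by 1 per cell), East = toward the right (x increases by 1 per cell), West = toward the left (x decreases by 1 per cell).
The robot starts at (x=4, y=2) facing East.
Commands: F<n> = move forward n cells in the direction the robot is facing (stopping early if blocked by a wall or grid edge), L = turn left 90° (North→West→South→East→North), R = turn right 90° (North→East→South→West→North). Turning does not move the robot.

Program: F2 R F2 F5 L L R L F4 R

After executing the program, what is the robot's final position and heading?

Answer: Final position: (x=6, y=0), facing East

Derivation:
Start: (x=4, y=2), facing East
  F2: move forward 2, now at (x=6, y=2)
  R: turn right, now facing South
  F2: move forward 2, now at (x=6, y=4)
  F5: move forward 0/5 (blocked), now at (x=6, y=4)
  L: turn left, now facing East
  L: turn left, now facing North
  R: turn right, now facing East
  L: turn left, now facing North
  F4: move forward 4, now at (x=6, y=0)
  R: turn right, now facing East
Final: (x=6, y=0), facing East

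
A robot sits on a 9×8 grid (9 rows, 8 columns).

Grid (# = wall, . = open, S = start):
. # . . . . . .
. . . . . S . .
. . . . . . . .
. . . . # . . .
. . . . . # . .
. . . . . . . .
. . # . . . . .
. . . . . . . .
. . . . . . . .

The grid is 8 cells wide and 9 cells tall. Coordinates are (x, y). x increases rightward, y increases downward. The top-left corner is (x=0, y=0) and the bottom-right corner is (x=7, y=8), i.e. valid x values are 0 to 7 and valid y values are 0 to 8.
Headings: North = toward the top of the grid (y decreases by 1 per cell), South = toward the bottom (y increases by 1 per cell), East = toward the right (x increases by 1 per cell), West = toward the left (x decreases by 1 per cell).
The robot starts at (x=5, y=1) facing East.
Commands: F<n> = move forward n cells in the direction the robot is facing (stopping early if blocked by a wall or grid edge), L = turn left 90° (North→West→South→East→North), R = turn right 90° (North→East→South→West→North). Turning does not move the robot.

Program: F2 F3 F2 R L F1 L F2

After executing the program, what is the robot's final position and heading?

Start: (x=5, y=1), facing East
  F2: move forward 2, now at (x=7, y=1)
  F3: move forward 0/3 (blocked), now at (x=7, y=1)
  F2: move forward 0/2 (blocked), now at (x=7, y=1)
  R: turn right, now facing South
  L: turn left, now facing East
  F1: move forward 0/1 (blocked), now at (x=7, y=1)
  L: turn left, now facing North
  F2: move forward 1/2 (blocked), now at (x=7, y=0)
Final: (x=7, y=0), facing North

Answer: Final position: (x=7, y=0), facing North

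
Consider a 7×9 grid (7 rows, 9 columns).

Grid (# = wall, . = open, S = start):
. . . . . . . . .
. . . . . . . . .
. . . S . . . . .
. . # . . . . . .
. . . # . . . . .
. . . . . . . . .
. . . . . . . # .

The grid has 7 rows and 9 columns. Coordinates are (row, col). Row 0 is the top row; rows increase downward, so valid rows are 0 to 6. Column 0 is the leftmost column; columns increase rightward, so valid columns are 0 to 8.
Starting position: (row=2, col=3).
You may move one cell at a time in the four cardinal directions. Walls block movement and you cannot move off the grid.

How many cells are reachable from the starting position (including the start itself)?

BFS flood-fill from (row=2, col=3):
  Distance 0: (row=2, col=3)
  Distance 1: (row=1, col=3), (row=2, col=2), (row=2, col=4), (row=3, col=3)
  Distance 2: (row=0, col=3), (row=1, col=2), (row=1, col=4), (row=2, col=1), (row=2, col=5), (row=3, col=4)
  Distance 3: (row=0, col=2), (row=0, col=4), (row=1, col=1), (row=1, col=5), (row=2, col=0), (row=2, col=6), (row=3, col=1), (row=3, col=5), (row=4, col=4)
  Distance 4: (row=0, col=1), (row=0, col=5), (row=1, col=0), (row=1, col=6), (row=2, col=7), (row=3, col=0), (row=3, col=6), (row=4, col=1), (row=4, col=5), (row=5, col=4)
  Distance 5: (row=0, col=0), (row=0, col=6), (row=1, col=7), (row=2, col=8), (row=3, col=7), (row=4, col=0), (row=4, col=2), (row=4, col=6), (row=5, col=1), (row=5, col=3), (row=5, col=5), (row=6, col=4)
  Distance 6: (row=0, col=7), (row=1, col=8), (row=3, col=8), (row=4, col=7), (row=5, col=0), (row=5, col=2), (row=5, col=6), (row=6, col=1), (row=6, col=3), (row=6, col=5)
  Distance 7: (row=0, col=8), (row=4, col=8), (row=5, col=7), (row=6, col=0), (row=6, col=2), (row=6, col=6)
  Distance 8: (row=5, col=8)
  Distance 9: (row=6, col=8)
Total reachable: 60 (grid has 60 open cells total)

Answer: Reachable cells: 60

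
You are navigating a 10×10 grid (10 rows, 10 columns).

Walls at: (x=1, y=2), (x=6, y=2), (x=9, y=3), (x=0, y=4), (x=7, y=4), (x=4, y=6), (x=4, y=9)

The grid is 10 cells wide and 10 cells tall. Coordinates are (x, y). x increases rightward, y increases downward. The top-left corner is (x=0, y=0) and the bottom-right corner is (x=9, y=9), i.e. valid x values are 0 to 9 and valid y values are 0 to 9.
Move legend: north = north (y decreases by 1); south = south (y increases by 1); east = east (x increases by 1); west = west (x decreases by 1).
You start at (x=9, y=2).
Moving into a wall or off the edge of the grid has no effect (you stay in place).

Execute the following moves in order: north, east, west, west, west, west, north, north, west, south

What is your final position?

Start: (x=9, y=2)
  north (north): (x=9, y=2) -> (x=9, y=1)
  east (east): blocked, stay at (x=9, y=1)
  west (west): (x=9, y=1) -> (x=8, y=1)
  west (west): (x=8, y=1) -> (x=7, y=1)
  west (west): (x=7, y=1) -> (x=6, y=1)
  west (west): (x=6, y=1) -> (x=5, y=1)
  north (north): (x=5, y=1) -> (x=5, y=0)
  north (north): blocked, stay at (x=5, y=0)
  west (west): (x=5, y=0) -> (x=4, y=0)
  south (south): (x=4, y=0) -> (x=4, y=1)
Final: (x=4, y=1)

Answer: Final position: (x=4, y=1)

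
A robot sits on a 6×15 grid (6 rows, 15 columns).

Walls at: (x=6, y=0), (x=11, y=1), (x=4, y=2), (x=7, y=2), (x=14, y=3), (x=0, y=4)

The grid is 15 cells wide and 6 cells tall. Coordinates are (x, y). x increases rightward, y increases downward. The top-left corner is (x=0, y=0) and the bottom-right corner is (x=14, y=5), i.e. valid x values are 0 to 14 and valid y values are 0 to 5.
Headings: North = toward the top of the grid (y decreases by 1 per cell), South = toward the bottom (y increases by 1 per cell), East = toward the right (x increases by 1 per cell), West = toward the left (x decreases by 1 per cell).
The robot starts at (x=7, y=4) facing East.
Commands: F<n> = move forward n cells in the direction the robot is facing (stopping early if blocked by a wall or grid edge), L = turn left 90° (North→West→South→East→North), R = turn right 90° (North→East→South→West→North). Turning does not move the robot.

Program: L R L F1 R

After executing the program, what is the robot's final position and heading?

Start: (x=7, y=4), facing East
  L: turn left, now facing North
  R: turn right, now facing East
  L: turn left, now facing North
  F1: move forward 1, now at (x=7, y=3)
  R: turn right, now facing East
Final: (x=7, y=3), facing East

Answer: Final position: (x=7, y=3), facing East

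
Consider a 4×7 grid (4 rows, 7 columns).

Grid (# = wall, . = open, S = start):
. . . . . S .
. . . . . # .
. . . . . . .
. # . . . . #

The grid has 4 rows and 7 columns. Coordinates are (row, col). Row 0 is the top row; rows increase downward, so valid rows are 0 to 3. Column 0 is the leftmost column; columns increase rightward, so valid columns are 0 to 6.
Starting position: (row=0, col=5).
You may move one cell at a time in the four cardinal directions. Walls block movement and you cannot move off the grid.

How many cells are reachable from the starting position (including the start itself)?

BFS flood-fill from (row=0, col=5):
  Distance 0: (row=0, col=5)
  Distance 1: (row=0, col=4), (row=0, col=6)
  Distance 2: (row=0, col=3), (row=1, col=4), (row=1, col=6)
  Distance 3: (row=0, col=2), (row=1, col=3), (row=2, col=4), (row=2, col=6)
  Distance 4: (row=0, col=1), (row=1, col=2), (row=2, col=3), (row=2, col=5), (row=3, col=4)
  Distance 5: (row=0, col=0), (row=1, col=1), (row=2, col=2), (row=3, col=3), (row=3, col=5)
  Distance 6: (row=1, col=0), (row=2, col=1), (row=3, col=2)
  Distance 7: (row=2, col=0)
  Distance 8: (row=3, col=0)
Total reachable: 25 (grid has 25 open cells total)

Answer: Reachable cells: 25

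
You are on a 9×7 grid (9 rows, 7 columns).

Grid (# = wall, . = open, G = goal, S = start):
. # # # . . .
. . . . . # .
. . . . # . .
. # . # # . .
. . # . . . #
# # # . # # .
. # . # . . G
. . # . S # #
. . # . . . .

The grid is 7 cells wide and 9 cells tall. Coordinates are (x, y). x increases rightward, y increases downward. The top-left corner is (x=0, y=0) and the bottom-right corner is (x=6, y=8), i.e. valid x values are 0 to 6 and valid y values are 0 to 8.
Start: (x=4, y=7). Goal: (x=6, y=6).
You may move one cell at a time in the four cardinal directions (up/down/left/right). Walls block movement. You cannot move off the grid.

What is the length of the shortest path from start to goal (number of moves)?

Answer: Shortest path length: 3

Derivation:
BFS from (x=4, y=7) until reaching (x=6, y=6):
  Distance 0: (x=4, y=7)
  Distance 1: (x=4, y=6), (x=3, y=7), (x=4, y=8)
  Distance 2: (x=5, y=6), (x=3, y=8), (x=5, y=8)
  Distance 3: (x=6, y=6), (x=6, y=8)  <- goal reached here
One shortest path (3 moves): (x=4, y=7) -> (x=4, y=6) -> (x=5, y=6) -> (x=6, y=6)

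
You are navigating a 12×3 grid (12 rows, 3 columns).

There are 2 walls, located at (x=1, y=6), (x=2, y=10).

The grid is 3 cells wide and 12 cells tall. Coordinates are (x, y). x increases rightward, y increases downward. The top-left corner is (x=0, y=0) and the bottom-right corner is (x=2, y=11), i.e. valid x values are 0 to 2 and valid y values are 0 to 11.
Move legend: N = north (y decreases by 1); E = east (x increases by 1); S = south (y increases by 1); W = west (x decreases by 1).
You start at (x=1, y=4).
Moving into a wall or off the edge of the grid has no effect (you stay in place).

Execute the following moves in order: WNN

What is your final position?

Start: (x=1, y=4)
  W (west): (x=1, y=4) -> (x=0, y=4)
  N (north): (x=0, y=4) -> (x=0, y=3)
  N (north): (x=0, y=3) -> (x=0, y=2)
Final: (x=0, y=2)

Answer: Final position: (x=0, y=2)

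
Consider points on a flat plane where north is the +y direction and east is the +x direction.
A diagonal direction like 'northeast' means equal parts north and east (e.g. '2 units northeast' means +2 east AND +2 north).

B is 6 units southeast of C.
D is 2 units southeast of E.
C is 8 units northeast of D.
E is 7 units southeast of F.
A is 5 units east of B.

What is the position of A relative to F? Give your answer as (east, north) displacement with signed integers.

Place F at the origin (east=0, north=0).
  E is 7 units southeast of F: delta (east=+7, north=-7); E at (east=7, north=-7).
  D is 2 units southeast of E: delta (east=+2, north=-2); D at (east=9, north=-9).
  C is 8 units northeast of D: delta (east=+8, north=+8); C at (east=17, north=-1).
  B is 6 units southeast of C: delta (east=+6, north=-6); B at (east=23, north=-7).
  A is 5 units east of B: delta (east=+5, north=+0); A at (east=28, north=-7).
Therefore A relative to F: (east=28, north=-7).

Answer: A is at (east=28, north=-7) relative to F.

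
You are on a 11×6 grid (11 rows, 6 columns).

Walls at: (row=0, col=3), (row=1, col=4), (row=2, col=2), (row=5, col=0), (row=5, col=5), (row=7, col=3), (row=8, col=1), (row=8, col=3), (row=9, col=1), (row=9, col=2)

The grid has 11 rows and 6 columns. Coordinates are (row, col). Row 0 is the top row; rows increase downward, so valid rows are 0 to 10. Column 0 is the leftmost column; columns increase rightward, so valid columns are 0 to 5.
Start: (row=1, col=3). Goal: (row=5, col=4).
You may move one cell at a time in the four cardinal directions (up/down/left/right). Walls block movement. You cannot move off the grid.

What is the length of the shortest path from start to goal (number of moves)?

Answer: Shortest path length: 5

Derivation:
BFS from (row=1, col=3) until reaching (row=5, col=4):
  Distance 0: (row=1, col=3)
  Distance 1: (row=1, col=2), (row=2, col=3)
  Distance 2: (row=0, col=2), (row=1, col=1), (row=2, col=4), (row=3, col=3)
  Distance 3: (row=0, col=1), (row=1, col=0), (row=2, col=1), (row=2, col=5), (row=3, col=2), (row=3, col=4), (row=4, col=3)
  Distance 4: (row=0, col=0), (row=1, col=5), (row=2, col=0), (row=3, col=1), (row=3, col=5), (row=4, col=2), (row=4, col=4), (row=5, col=3)
  Distance 5: (row=0, col=5), (row=3, col=0), (row=4, col=1), (row=4, col=5), (row=5, col=2), (row=5, col=4), (row=6, col=3)  <- goal reached here
One shortest path (5 moves): (row=1, col=3) -> (row=2, col=3) -> (row=2, col=4) -> (row=3, col=4) -> (row=4, col=4) -> (row=5, col=4)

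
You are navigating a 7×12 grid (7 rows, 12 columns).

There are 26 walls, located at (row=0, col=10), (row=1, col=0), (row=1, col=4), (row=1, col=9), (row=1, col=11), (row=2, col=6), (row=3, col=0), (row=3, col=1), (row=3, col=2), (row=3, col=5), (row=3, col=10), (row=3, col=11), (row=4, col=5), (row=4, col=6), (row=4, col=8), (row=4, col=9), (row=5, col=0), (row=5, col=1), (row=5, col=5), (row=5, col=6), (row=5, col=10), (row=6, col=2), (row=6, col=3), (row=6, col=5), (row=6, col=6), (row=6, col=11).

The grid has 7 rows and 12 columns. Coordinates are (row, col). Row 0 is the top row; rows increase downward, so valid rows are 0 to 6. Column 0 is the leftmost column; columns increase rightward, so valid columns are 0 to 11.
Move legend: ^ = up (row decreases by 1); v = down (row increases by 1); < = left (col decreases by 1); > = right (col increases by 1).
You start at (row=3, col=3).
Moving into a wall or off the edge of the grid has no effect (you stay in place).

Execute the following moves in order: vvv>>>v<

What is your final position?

Answer: Final position: (row=6, col=4)

Derivation:
Start: (row=3, col=3)
  v (down): (row=3, col=3) -> (row=4, col=3)
  v (down): (row=4, col=3) -> (row=5, col=3)
  v (down): blocked, stay at (row=5, col=3)
  > (right): (row=5, col=3) -> (row=5, col=4)
  > (right): blocked, stay at (row=5, col=4)
  > (right): blocked, stay at (row=5, col=4)
  v (down): (row=5, col=4) -> (row=6, col=4)
  < (left): blocked, stay at (row=6, col=4)
Final: (row=6, col=4)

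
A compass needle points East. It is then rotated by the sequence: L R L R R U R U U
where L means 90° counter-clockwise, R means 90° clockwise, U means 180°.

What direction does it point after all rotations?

Start: East
  L (left (90° counter-clockwise)) -> North
  R (right (90° clockwise)) -> East
  L (left (90° counter-clockwise)) -> North
  R (right (90° clockwise)) -> East
  R (right (90° clockwise)) -> South
  U (U-turn (180°)) -> North
  R (right (90° clockwise)) -> East
  U (U-turn (180°)) -> West
  U (U-turn (180°)) -> East
Final: East

Answer: Final heading: East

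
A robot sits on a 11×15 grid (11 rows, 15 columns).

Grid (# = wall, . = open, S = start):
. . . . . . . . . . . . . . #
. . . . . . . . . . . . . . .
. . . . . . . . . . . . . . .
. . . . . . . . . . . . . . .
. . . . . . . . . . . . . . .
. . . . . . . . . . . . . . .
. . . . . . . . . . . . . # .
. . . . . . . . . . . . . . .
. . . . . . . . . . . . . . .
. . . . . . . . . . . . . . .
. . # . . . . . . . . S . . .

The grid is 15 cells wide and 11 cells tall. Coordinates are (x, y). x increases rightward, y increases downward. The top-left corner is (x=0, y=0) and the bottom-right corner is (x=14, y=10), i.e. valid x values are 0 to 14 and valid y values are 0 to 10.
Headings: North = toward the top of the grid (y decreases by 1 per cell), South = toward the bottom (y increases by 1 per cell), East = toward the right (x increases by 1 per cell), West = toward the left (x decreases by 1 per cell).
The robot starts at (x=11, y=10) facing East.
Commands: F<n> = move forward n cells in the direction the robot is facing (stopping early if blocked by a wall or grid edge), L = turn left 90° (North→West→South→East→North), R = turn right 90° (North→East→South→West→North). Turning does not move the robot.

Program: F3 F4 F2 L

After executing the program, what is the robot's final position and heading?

Answer: Final position: (x=14, y=10), facing North

Derivation:
Start: (x=11, y=10), facing East
  F3: move forward 3, now at (x=14, y=10)
  F4: move forward 0/4 (blocked), now at (x=14, y=10)
  F2: move forward 0/2 (blocked), now at (x=14, y=10)
  L: turn left, now facing North
Final: (x=14, y=10), facing North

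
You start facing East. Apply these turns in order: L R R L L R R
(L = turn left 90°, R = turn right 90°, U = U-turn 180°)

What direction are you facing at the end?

Start: East
  L (left (90° counter-clockwise)) -> North
  R (right (90° clockwise)) -> East
  R (right (90° clockwise)) -> South
  L (left (90° counter-clockwise)) -> East
  L (left (90° counter-clockwise)) -> North
  R (right (90° clockwise)) -> East
  R (right (90° clockwise)) -> South
Final: South

Answer: Final heading: South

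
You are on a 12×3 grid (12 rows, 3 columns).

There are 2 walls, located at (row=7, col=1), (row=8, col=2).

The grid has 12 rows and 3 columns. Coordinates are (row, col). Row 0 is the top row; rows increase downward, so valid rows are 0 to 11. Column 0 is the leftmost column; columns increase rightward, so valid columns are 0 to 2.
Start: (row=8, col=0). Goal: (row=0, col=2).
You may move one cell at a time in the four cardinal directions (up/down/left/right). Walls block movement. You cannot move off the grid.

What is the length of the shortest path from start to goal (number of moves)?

Answer: Shortest path length: 10

Derivation:
BFS from (row=8, col=0) until reaching (row=0, col=2):
  Distance 0: (row=8, col=0)
  Distance 1: (row=7, col=0), (row=8, col=1), (row=9, col=0)
  Distance 2: (row=6, col=0), (row=9, col=1), (row=10, col=0)
  Distance 3: (row=5, col=0), (row=6, col=1), (row=9, col=2), (row=10, col=1), (row=11, col=0)
  Distance 4: (row=4, col=0), (row=5, col=1), (row=6, col=2), (row=10, col=2), (row=11, col=1)
  Distance 5: (row=3, col=0), (row=4, col=1), (row=5, col=2), (row=7, col=2), (row=11, col=2)
  Distance 6: (row=2, col=0), (row=3, col=1), (row=4, col=2)
  Distance 7: (row=1, col=0), (row=2, col=1), (row=3, col=2)
  Distance 8: (row=0, col=0), (row=1, col=1), (row=2, col=2)
  Distance 9: (row=0, col=1), (row=1, col=2)
  Distance 10: (row=0, col=2)  <- goal reached here
One shortest path (10 moves): (row=8, col=0) -> (row=7, col=0) -> (row=6, col=0) -> (row=6, col=1) -> (row=6, col=2) -> (row=5, col=2) -> (row=4, col=2) -> (row=3, col=2) -> (row=2, col=2) -> (row=1, col=2) -> (row=0, col=2)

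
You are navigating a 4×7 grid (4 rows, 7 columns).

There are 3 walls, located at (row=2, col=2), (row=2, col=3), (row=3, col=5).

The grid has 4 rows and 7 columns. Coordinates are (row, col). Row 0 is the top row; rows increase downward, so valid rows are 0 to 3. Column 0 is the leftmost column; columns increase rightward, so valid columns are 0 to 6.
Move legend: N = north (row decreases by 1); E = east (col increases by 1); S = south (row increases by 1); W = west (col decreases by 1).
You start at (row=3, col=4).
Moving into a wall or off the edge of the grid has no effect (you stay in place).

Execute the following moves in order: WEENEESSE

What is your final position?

Start: (row=3, col=4)
  W (west): (row=3, col=4) -> (row=3, col=3)
  E (east): (row=3, col=3) -> (row=3, col=4)
  E (east): blocked, stay at (row=3, col=4)
  N (north): (row=3, col=4) -> (row=2, col=4)
  E (east): (row=2, col=4) -> (row=2, col=5)
  E (east): (row=2, col=5) -> (row=2, col=6)
  S (south): (row=2, col=6) -> (row=3, col=6)
  S (south): blocked, stay at (row=3, col=6)
  E (east): blocked, stay at (row=3, col=6)
Final: (row=3, col=6)

Answer: Final position: (row=3, col=6)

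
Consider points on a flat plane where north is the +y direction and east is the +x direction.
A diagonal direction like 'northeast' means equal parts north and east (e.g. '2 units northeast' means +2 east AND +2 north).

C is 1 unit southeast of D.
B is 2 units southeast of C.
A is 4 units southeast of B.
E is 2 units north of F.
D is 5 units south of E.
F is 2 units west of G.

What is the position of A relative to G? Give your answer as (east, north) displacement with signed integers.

Place G at the origin (east=0, north=0).
  F is 2 units west of G: delta (east=-2, north=+0); F at (east=-2, north=0).
  E is 2 units north of F: delta (east=+0, north=+2); E at (east=-2, north=2).
  D is 5 units south of E: delta (east=+0, north=-5); D at (east=-2, north=-3).
  C is 1 unit southeast of D: delta (east=+1, north=-1); C at (east=-1, north=-4).
  B is 2 units southeast of C: delta (east=+2, north=-2); B at (east=1, north=-6).
  A is 4 units southeast of B: delta (east=+4, north=-4); A at (east=5, north=-10).
Therefore A relative to G: (east=5, north=-10).

Answer: A is at (east=5, north=-10) relative to G.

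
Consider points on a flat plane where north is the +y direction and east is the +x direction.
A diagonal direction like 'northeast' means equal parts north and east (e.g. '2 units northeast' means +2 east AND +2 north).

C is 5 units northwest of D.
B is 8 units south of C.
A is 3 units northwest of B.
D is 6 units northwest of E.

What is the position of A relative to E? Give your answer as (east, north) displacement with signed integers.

Answer: A is at (east=-14, north=6) relative to E.

Derivation:
Place E at the origin (east=0, north=0).
  D is 6 units northwest of E: delta (east=-6, north=+6); D at (east=-6, north=6).
  C is 5 units northwest of D: delta (east=-5, north=+5); C at (east=-11, north=11).
  B is 8 units south of C: delta (east=+0, north=-8); B at (east=-11, north=3).
  A is 3 units northwest of B: delta (east=-3, north=+3); A at (east=-14, north=6).
Therefore A relative to E: (east=-14, north=6).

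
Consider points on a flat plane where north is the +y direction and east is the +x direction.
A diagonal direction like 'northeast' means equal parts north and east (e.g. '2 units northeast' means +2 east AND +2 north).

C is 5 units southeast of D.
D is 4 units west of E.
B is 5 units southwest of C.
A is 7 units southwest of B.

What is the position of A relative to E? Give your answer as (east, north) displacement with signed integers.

Place E at the origin (east=0, north=0).
  D is 4 units west of E: delta (east=-4, north=+0); D at (east=-4, north=0).
  C is 5 units southeast of D: delta (east=+5, north=-5); C at (east=1, north=-5).
  B is 5 units southwest of C: delta (east=-5, north=-5); B at (east=-4, north=-10).
  A is 7 units southwest of B: delta (east=-7, north=-7); A at (east=-11, north=-17).
Therefore A relative to E: (east=-11, north=-17).

Answer: A is at (east=-11, north=-17) relative to E.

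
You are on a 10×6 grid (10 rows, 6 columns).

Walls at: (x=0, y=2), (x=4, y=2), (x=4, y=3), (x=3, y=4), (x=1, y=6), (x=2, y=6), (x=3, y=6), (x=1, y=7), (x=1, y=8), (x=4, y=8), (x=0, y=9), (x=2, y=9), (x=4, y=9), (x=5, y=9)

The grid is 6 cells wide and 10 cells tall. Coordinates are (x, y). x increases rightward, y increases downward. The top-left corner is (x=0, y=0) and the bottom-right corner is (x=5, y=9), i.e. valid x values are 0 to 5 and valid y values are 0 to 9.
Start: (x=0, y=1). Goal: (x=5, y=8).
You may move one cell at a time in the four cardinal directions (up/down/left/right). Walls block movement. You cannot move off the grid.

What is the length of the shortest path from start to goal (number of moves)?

Answer: Shortest path length: 12

Derivation:
BFS from (x=0, y=1) until reaching (x=5, y=8):
  Distance 0: (x=0, y=1)
  Distance 1: (x=0, y=0), (x=1, y=1)
  Distance 2: (x=1, y=0), (x=2, y=1), (x=1, y=2)
  Distance 3: (x=2, y=0), (x=3, y=1), (x=2, y=2), (x=1, y=3)
  Distance 4: (x=3, y=0), (x=4, y=1), (x=3, y=2), (x=0, y=3), (x=2, y=3), (x=1, y=4)
  Distance 5: (x=4, y=0), (x=5, y=1), (x=3, y=3), (x=0, y=4), (x=2, y=4), (x=1, y=5)
  Distance 6: (x=5, y=0), (x=5, y=2), (x=0, y=5), (x=2, y=5)
  Distance 7: (x=5, y=3), (x=3, y=5), (x=0, y=6)
  Distance 8: (x=5, y=4), (x=4, y=5), (x=0, y=7)
  Distance 9: (x=4, y=4), (x=5, y=5), (x=4, y=6), (x=0, y=8)
  Distance 10: (x=5, y=6), (x=4, y=7)
  Distance 11: (x=3, y=7), (x=5, y=7)
  Distance 12: (x=2, y=7), (x=3, y=8), (x=5, y=8)  <- goal reached here
One shortest path (12 moves): (x=0, y=1) -> (x=1, y=1) -> (x=2, y=1) -> (x=3, y=1) -> (x=4, y=1) -> (x=5, y=1) -> (x=5, y=2) -> (x=5, y=3) -> (x=5, y=4) -> (x=5, y=5) -> (x=5, y=6) -> (x=5, y=7) -> (x=5, y=8)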